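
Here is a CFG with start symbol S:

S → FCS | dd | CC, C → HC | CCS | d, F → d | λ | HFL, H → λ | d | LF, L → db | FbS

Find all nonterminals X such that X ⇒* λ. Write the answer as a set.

{F, H}

Directly nullable (have an ε-rule): {F, H}.
Not nullable: C, L, S — each has a terminal in every rule's right-hand side or depends on a non-nullable symbol.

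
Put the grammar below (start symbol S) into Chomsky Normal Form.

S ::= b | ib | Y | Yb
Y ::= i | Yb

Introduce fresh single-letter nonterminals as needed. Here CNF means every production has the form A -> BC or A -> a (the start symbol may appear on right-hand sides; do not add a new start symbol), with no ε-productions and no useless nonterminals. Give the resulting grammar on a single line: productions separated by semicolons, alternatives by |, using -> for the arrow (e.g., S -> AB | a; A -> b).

No ε-productions.
After unit-elimination: S -> b | i | Yb | ib; Y -> i | Yb.
TERM: introduce A -> b, B -> i and substitute in every rule of length ≥2.

S -> b | i | BA | YA; A -> b; B -> i; Y -> i | YA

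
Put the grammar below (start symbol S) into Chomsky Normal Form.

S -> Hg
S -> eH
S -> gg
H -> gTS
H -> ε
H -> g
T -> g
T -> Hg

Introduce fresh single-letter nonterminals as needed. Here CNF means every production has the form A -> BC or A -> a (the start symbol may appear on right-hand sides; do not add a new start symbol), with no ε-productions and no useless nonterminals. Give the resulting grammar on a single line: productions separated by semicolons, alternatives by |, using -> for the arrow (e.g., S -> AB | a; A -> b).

S -> e | g | AA | BH | HA; A -> g; B -> e; C -> TS; H -> g | AC; T -> g | HA

Nullable: {H}; after ε-elimination: S -> e | g | Hg | eH | gg; H -> g | gTS; T -> g | Hg.
No unit productions to eliminate.
TERM: introduce B -> e, A -> g and substitute in every rule of length ≥2.
BIN: H -> ATS becomes H -> AC, C -> TS.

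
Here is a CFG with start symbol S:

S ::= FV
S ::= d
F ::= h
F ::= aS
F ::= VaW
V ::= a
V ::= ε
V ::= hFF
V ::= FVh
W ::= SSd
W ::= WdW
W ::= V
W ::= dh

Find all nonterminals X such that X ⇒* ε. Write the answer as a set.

Directly nullable (have an ε-rule): {V}.
W is nullable via W -> V (every symbol on the right is already known nullable).
Not nullable: F, S — each has a terminal in every rule's right-hand side or depends on a non-nullable symbol.

{V, W}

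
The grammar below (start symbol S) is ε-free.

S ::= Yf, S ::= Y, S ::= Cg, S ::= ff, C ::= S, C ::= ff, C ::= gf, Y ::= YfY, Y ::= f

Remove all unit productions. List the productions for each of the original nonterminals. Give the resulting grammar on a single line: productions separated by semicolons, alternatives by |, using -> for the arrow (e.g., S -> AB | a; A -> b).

S -> f | Cg | Yf | ff | YfY; C -> f | Cg | Yf | ff | gf | YfY; Y -> f | YfY

Unit productions: C->S, S->Y.
Unit pairs (A ⇒* B via units): (C,S), (C,Y), (S,Y).
S: inherits non-unit rules of {S, Y} → Cg | Yf | YfY | f | ff.
C: inherits non-unit rules of {C, S, Y} → Cg | Yf | YfY | f | ff | gf.
Y: inherits non-unit rules of {Y} → YfY | f.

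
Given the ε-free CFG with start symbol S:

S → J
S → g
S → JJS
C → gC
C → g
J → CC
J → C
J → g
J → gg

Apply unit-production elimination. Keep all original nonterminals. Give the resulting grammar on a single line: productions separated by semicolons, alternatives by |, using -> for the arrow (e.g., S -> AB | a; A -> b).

Unit productions: J->C, S->J.
Unit pairs (A ⇒* B via units): (J,C), (S,C), (S,J).
S: inherits non-unit rules of {C, J, S} → CC | JJS | g | gC | gg.
C: inherits non-unit rules of {C} → g | gC.
J: inherits non-unit rules of {C, J} → CC | g | gC | gg.

S -> g | CC | gC | gg | JJS; C -> g | gC; J -> g | CC | gC | gg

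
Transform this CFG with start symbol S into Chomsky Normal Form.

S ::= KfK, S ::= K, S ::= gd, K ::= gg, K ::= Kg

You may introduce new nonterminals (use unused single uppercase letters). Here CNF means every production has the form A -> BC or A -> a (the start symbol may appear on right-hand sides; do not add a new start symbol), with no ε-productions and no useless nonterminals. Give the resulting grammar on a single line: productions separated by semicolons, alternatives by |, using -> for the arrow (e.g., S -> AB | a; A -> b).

S -> AA | AC | KA | KD; A -> g; B -> f; C -> d; D -> BK; K -> AA | KA

No ε-productions.
After unit-elimination: S -> Kg | gd | gg | KfK; K -> Kg | gg.
TERM: introduce C -> d, B -> f, A -> g and substitute in every rule of length ≥2.
BIN: S -> KBK becomes S -> KD, D -> BK.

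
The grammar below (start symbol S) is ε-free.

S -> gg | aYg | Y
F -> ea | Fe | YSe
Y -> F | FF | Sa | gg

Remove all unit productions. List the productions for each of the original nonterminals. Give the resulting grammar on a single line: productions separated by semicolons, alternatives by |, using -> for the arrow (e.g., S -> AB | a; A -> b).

Unit productions: S->Y, Y->F.
Unit pairs (A ⇒* B via units): (S,F), (S,Y), (Y,F).
S: inherits non-unit rules of {F, S, Y} → FF | Fe | Sa | YSe | aYg | ea | gg.
F: inherits non-unit rules of {F} → Fe | YSe | ea.
Y: inherits non-unit rules of {F, Y} → FF | Fe | Sa | YSe | ea | gg.

S -> FF | Fe | Sa | ea | gg | YSe | aYg; F -> Fe | ea | YSe; Y -> FF | Fe | Sa | ea | gg | YSe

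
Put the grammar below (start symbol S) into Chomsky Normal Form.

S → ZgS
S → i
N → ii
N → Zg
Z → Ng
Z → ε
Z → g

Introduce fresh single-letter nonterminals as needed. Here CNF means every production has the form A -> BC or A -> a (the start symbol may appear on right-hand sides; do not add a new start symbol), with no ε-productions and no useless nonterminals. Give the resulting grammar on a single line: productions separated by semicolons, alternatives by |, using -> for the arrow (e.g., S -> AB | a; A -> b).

S -> i | AS | ZC; A -> g; B -> i; C -> AS; N -> g | BB | ZA; Z -> g | NA

Nullable: {Z}; after ε-elimination: S -> i | gS | ZgS; N -> g | Zg | ii; Z -> g | Ng.
No unit productions to eliminate.
TERM: introduce A -> g, B -> i and substitute in every rule of length ≥2.
BIN: S -> ZAS becomes S -> ZC, C -> AS.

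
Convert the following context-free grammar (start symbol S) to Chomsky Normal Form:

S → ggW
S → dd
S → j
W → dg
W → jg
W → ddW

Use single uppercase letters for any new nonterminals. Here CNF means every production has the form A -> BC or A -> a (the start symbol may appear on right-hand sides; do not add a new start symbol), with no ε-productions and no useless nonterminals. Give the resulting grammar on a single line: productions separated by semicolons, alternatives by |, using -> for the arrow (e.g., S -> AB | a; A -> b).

S -> j | AA | BD; A -> d; B -> g; C -> j; D -> BW; E -> AW; W -> AB | AE | CB

No ε-productions.
No unit productions to eliminate.
TERM: introduce A -> d, B -> g, C -> j and substitute in every rule of length ≥2.
BIN: S -> BBW becomes S -> BD, D -> BW; W -> AAW becomes W -> AE, E -> AW.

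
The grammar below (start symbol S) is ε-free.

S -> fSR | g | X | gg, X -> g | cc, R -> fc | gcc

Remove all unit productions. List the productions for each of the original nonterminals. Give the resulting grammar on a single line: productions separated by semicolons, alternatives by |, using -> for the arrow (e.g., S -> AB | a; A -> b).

Unit productions: S->X.
Unit pairs (A ⇒* B via units): (S,X).
S: inherits non-unit rules of {S, X} → cc | fSR | g | gg.
R: inherits non-unit rules of {R} → fc | gcc.
X: inherits non-unit rules of {X} → cc | g.

S -> g | cc | gg | fSR; R -> fc | gcc; X -> g | cc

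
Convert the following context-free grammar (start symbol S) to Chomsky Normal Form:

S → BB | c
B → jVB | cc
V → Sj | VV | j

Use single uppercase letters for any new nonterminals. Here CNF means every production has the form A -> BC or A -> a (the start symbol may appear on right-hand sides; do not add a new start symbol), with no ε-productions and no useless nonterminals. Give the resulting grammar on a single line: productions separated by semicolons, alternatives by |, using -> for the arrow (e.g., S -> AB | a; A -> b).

S -> c | BB; A -> c; B -> AA | CD; C -> j; D -> VB; V -> j | SC | VV

No ε-productions.
No unit productions to eliminate.
TERM: introduce A -> c, C -> j and substitute in every rule of length ≥2.
BIN: B -> CVB becomes B -> CD, D -> VB.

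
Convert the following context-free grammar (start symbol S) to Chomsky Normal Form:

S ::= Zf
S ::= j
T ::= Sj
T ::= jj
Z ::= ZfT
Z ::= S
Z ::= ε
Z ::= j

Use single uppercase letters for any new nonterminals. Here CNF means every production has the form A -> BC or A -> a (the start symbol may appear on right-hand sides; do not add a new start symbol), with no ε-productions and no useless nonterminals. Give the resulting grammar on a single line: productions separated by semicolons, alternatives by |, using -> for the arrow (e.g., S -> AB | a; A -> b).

S -> f | j | ZA; A -> f; B -> j; C -> AT; T -> BB | SB; Z -> f | j | AT | ZA | ZC

Nullable: {Z}; after ε-elimination: S -> f | j | Zf; T -> Sj | jj; Z -> S | j | fT | ZfT.
After unit-elimination: S -> f | j | Zf; T -> Sj | jj; Z -> f | j | Zf | fT | ZfT.
TERM: introduce A -> f, B -> j and substitute in every rule of length ≥2.
BIN: Z -> ZAT becomes Z -> ZC, C -> AT.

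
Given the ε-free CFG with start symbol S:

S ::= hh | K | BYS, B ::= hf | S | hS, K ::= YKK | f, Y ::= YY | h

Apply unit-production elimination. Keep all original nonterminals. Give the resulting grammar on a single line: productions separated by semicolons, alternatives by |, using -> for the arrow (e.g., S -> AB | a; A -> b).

S -> f | hh | BYS | YKK; B -> f | hS | hf | hh | BYS | YKK; K -> f | YKK; Y -> h | YY

Unit productions: B->S, S->K.
Unit pairs (A ⇒* B via units): (B,K), (B,S), (S,K).
S: inherits non-unit rules of {K, S} → BYS | YKK | f | hh.
B: inherits non-unit rules of {B, K, S} → BYS | YKK | f | hS | hf | hh.
K: inherits non-unit rules of {K} → YKK | f.
Y: inherits non-unit rules of {Y} → YY | h.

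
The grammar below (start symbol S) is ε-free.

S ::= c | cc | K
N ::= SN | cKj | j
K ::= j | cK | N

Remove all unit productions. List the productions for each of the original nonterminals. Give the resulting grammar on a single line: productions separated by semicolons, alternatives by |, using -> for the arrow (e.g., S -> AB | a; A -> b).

Unit productions: K->N, S->K.
Unit pairs (A ⇒* B via units): (K,N), (S,K), (S,N).
S: inherits non-unit rules of {K, N, S} → SN | c | cK | cKj | cc | j.
K: inherits non-unit rules of {K, N} → SN | cK | cKj | j.
N: inherits non-unit rules of {N} → SN | cKj | j.

S -> c | j | SN | cK | cc | cKj; K -> j | SN | cK | cKj; N -> j | SN | cKj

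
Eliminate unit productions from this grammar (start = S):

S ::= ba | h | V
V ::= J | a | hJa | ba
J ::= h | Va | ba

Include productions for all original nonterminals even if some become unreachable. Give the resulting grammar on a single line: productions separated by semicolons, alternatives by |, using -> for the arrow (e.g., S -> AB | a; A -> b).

S -> a | h | Va | ba | hJa; J -> h | Va | ba; V -> a | h | Va | ba | hJa

Unit productions: S->V, V->J.
Unit pairs (A ⇒* B via units): (S,J), (S,V), (V,J).
S: inherits non-unit rules of {J, S, V} → Va | a | ba | h | hJa.
J: inherits non-unit rules of {J} → Va | ba | h.
V: inherits non-unit rules of {J, V} → Va | a | ba | h | hJa.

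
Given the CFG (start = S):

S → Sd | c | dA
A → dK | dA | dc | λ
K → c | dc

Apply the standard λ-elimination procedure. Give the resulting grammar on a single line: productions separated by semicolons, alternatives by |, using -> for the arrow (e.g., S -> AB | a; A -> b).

S -> c | d | Sd | dA; A -> d | dA | dK | dc; K -> c | dc

Nullable set: {A}.
S -> dA: A nullable, giving d | dA.
Drop A -> λ.
A -> dA: A nullable, giving d | dA.
Unchanged (no nullable symbols): S -> Sd; S -> c; A -> dK; A -> dc; K -> c; K -> dc.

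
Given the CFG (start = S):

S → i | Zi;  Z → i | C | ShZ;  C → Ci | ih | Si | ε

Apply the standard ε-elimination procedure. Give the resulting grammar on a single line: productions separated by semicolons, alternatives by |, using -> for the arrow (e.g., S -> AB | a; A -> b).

S -> i | Zi; C -> i | Ci | Si | ih; Z -> C | i | Sh | ShZ

Nullable set: {C, Z}.
S -> Zi: Z nullable, giving Zi | i.
Drop C -> ε.
C -> Ci: C nullable, giving Ci | i.
Z -> C: C nullable, giving C.
Z -> ShZ: Z nullable, giving Sh | ShZ.
Unchanged (no nullable symbols): S -> i; C -> Si; C -> ih; Z -> i.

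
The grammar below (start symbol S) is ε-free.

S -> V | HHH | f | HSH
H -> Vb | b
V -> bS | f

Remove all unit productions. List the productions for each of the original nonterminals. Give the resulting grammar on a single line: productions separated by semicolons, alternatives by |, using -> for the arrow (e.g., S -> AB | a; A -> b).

S -> f | bS | HHH | HSH; H -> b | Vb; V -> f | bS

Unit productions: S->V.
Unit pairs (A ⇒* B via units): (S,V).
S: inherits non-unit rules of {S, V} → HHH | HSH | bS | f.
H: inherits non-unit rules of {H} → Vb | b.
V: inherits non-unit rules of {V} → bS | f.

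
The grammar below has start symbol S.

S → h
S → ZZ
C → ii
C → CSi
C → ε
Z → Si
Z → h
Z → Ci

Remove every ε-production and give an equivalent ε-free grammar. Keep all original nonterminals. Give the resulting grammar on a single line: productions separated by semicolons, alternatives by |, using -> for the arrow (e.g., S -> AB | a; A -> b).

Nullable set: {C}.
Drop C -> ε.
C -> CSi: C nullable, giving CSi | Si.
Z -> Ci: C nullable, giving Ci | i.
Unchanged (no nullable symbols): S -> ZZ; S -> h; C -> ii; Z -> Si; Z -> h.

S -> h | ZZ; C -> Si | ii | CSi; Z -> h | i | Ci | Si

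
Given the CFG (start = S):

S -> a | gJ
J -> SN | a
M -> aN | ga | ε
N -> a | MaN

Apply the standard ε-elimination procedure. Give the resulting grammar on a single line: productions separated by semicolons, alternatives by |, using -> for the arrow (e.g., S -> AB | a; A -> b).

Nullable set: {M}.
Drop M -> ε.
N -> MaN: M nullable, giving MaN | aN.
Unchanged (no nullable symbols): S -> a; S -> gJ; J -> SN; J -> a; M -> aN; M -> ga; N -> a.

S -> a | gJ; J -> a | SN; M -> aN | ga; N -> a | aN | MaN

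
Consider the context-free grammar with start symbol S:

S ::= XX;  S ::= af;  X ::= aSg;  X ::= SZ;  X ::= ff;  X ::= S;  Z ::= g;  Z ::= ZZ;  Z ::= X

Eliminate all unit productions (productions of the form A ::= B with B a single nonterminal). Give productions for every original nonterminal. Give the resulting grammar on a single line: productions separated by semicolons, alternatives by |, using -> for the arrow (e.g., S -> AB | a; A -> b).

Unit productions: X->S, Z->X.
Unit pairs (A ⇒* B via units): (X,S), (Z,S), (Z,X).
S: inherits non-unit rules of {S} → XX | af.
X: inherits non-unit rules of {S, X} → SZ | XX | aSg | af | ff.
Z: inherits non-unit rules of {S, X, Z} → SZ | XX | ZZ | aSg | af | ff | g.

S -> XX | af; X -> SZ | XX | af | ff | aSg; Z -> g | SZ | XX | ZZ | af | ff | aSg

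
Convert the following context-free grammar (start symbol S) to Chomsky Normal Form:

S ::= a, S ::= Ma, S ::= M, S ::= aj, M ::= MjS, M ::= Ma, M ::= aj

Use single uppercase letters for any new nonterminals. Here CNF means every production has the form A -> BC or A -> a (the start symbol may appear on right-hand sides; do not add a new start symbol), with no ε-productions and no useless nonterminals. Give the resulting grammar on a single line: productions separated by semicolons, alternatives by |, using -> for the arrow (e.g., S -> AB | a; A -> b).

S -> a | AB | MA | MD; A -> a; B -> j; C -> BS; D -> BS; M -> AB | MA | MC

No ε-productions.
After unit-elimination: S -> a | Ma | aj | MjS; M -> Ma | aj | MjS.
TERM: introduce A -> a, B -> j and substitute in every rule of length ≥2.
BIN: M -> MBS becomes M -> MC, C -> BS; S -> MBS becomes S -> MD, D -> BS.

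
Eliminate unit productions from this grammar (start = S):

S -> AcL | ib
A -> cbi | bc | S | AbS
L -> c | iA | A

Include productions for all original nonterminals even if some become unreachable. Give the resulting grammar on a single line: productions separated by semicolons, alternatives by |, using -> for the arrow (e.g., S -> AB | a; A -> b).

S -> ib | AcL; A -> bc | ib | AbS | AcL | cbi; L -> c | bc | iA | ib | AbS | AcL | cbi

Unit productions: A->S, L->A.
Unit pairs (A ⇒* B via units): (A,S), (L,A), (L,S).
S: inherits non-unit rules of {S} → AcL | ib.
A: inherits non-unit rules of {A, S} → AbS | AcL | bc | cbi | ib.
L: inherits non-unit rules of {A, L, S} → AbS | AcL | bc | c | cbi | iA | ib.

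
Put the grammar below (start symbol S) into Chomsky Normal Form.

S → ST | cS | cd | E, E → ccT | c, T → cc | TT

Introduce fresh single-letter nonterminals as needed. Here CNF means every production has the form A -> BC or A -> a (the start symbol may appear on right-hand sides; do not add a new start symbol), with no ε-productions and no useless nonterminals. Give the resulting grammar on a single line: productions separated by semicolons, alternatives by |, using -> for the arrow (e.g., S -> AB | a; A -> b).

S -> c | AB | AD | AS | ST; A -> c; B -> d; D -> AT; T -> AA | TT

No ε-productions.
After unit-elimination: S -> c | ST | cS | cd | ccT; E -> c | ccT; T -> TT | cc.
TERM: introduce A -> c, B -> d and substitute in every rule of length ≥2.
BIN: E -> AAT becomes E -> AC, C -> AT; S -> AAT becomes S -> AD, D -> AT.
Drop unreachable/unproductive: E.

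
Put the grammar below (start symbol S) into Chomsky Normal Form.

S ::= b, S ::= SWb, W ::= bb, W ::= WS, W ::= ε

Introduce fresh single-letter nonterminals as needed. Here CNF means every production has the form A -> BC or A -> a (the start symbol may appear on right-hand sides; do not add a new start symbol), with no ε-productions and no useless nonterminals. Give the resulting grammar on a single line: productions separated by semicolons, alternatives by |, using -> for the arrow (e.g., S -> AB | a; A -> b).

Nullable: {W}; after ε-elimination: S -> b | Sb | SWb; W -> S | WS | bb.
After unit-elimination: S -> b | Sb | SWb; W -> b | Sb | WS | bb | SWb.
TERM: introduce A -> b and substitute in every rule of length ≥2.
BIN: S -> SWA becomes S -> SB, B -> WA; W -> SWA becomes W -> SC, C -> WA.

S -> b | SA | SB; A -> b; B -> WA; C -> WA; W -> b | AA | SA | SC | WS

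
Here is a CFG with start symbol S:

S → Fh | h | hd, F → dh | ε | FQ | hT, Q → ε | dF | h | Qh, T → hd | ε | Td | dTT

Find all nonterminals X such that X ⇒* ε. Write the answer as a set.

{F, Q, T}

Directly nullable (have an ε-rule): {F, Q, T}.
Not nullable: S — each has a terminal in every rule's right-hand side or depends on a non-nullable symbol.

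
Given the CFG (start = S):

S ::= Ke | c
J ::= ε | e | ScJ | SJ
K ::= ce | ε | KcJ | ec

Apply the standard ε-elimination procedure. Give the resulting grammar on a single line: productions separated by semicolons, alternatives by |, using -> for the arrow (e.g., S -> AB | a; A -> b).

Nullable set: {J, K}.
S -> Ke: K nullable, giving Ke | e.
Drop J -> ε.
J -> SJ: J nullable, giving S | SJ.
J -> ScJ: J nullable, giving Sc | ScJ.
Drop K -> ε.
K -> KcJ: K, J nullable, giving Kc | KcJ | c | cJ.
Unchanged (no nullable symbols): S -> c; J -> e; K -> ce; K -> ec.

S -> c | e | Ke; J -> S | e | SJ | Sc | ScJ; K -> c | Kc | cJ | ce | ec | KcJ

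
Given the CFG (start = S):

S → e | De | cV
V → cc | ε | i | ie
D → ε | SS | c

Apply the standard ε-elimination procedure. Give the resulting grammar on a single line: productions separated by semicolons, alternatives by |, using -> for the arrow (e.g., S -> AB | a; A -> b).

S -> c | e | De | cV; D -> c | SS; V -> i | cc | ie

Nullable set: {D, V}.
S -> De: D nullable, giving De | e.
S -> cV: V nullable, giving c | cV.
Drop D -> ε.
Drop V -> ε.
Unchanged (no nullable symbols): S -> e; D -> SS; D -> c; V -> cc; V -> i; V -> ie.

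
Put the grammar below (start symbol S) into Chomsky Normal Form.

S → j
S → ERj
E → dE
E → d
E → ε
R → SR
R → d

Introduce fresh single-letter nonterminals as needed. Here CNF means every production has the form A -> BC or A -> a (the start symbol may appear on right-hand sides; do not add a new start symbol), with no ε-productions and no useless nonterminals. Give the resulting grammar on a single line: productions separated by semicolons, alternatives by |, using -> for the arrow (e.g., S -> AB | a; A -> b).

Nullable: {E}; after ε-elimination: S -> j | Rj | ERj; E -> d | dE; R -> d | SR.
No unit productions to eliminate.
TERM: introduce A -> d, B -> j and substitute in every rule of length ≥2.
BIN: S -> ERB becomes S -> EC, C -> RB.

S -> j | EC | RB; A -> d; B -> j; C -> RB; E -> d | AE; R -> d | SR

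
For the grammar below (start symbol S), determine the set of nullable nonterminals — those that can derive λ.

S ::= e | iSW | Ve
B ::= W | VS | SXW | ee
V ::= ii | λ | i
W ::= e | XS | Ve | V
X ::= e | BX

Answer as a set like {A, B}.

{B, V, W}

Directly nullable (have an ε-rule): {V}.
W is nullable via W -> V (every symbol on the right is already known nullable).
B is nullable via B -> W (every symbol on the right is already known nullable).
Not nullable: S, X — each has a terminal in every rule's right-hand side or depends on a non-nullable symbol.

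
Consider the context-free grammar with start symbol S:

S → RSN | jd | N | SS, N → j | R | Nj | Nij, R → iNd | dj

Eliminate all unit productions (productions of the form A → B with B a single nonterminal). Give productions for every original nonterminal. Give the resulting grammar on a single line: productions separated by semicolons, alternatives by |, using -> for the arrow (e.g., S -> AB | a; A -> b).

S -> j | Nj | SS | dj | jd | Nij | RSN | iNd; N -> j | Nj | dj | Nij | iNd; R -> dj | iNd

Unit productions: N->R, S->N.
Unit pairs (A ⇒* B via units): (N,R), (S,N), (S,R).
S: inherits non-unit rules of {N, R, S} → Nij | Nj | RSN | SS | dj | iNd | j | jd.
N: inherits non-unit rules of {N, R} → Nij | Nj | dj | iNd | j.
R: inherits non-unit rules of {R} → dj | iNd.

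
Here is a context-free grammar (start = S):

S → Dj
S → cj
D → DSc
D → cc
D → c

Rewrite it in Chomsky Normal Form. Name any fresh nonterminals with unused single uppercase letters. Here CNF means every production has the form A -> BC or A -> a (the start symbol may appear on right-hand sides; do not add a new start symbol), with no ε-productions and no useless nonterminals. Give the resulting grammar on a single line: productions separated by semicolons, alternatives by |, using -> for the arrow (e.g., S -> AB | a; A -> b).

No ε-productions.
No unit productions to eliminate.
TERM: introduce A -> c, B -> j and substitute in every rule of length ≥2.
BIN: D -> DSA becomes D -> DC, C -> SA.

S -> AB | DB; A -> c; B -> j; C -> SA; D -> c | AA | DC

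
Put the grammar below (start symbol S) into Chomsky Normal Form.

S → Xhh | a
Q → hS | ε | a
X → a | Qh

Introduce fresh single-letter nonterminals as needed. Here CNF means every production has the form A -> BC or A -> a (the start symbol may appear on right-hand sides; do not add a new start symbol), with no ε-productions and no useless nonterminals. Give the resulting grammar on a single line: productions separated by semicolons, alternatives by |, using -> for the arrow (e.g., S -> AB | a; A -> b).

Nullable: {Q}; after ε-elimination: S -> a | Xhh; Q -> a | hS; X -> a | h | Qh.
No unit productions to eliminate.
TERM: introduce A -> h and substitute in every rule of length ≥2.
BIN: S -> XAA becomes S -> XB, B -> AA.

S -> a | XB; A -> h; B -> AA; Q -> a | AS; X -> a | h | QA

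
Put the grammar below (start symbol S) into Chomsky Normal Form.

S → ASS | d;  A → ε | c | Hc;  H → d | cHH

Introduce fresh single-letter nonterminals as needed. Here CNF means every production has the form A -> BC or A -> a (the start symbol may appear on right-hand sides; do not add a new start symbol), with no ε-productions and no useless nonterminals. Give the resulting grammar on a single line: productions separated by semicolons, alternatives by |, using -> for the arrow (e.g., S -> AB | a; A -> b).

S -> d | AD | SS; A -> c | HB; B -> c; C -> HH; D -> SS; H -> d | BC

Nullable: {A}; after ε-elimination: S -> d | SS | ASS; A -> c | Hc; H -> d | cHH.
No unit productions to eliminate.
TERM: introduce B -> c and substitute in every rule of length ≥2.
BIN: H -> BHH becomes H -> BC, C -> HH; S -> ASS becomes S -> AD, D -> SS.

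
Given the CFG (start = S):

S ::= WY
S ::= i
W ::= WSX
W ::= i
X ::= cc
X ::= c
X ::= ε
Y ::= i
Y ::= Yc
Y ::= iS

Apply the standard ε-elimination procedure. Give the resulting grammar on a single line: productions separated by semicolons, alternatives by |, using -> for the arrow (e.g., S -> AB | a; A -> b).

Nullable set: {X}.
W -> WSX: X nullable, giving WS | WSX.
Drop X -> ε.
Unchanged (no nullable symbols): S -> WY; S -> i; W -> i; X -> c; X -> cc; Y -> Yc; Y -> i; Y -> iS.

S -> i | WY; W -> i | WS | WSX; X -> c | cc; Y -> i | Yc | iS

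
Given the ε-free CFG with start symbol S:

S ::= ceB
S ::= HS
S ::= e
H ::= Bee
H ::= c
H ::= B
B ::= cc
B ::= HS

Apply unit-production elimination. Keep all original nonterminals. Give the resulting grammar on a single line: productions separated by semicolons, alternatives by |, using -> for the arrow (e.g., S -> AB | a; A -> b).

Unit productions: H->B.
Unit pairs (A ⇒* B via units): (H,B).
S: inherits non-unit rules of {S} → HS | ceB | e.
B: inherits non-unit rules of {B} → HS | cc.
H: inherits non-unit rules of {B, H} → Bee | HS | c | cc.

S -> e | HS | ceB; B -> HS | cc; H -> c | HS | cc | Bee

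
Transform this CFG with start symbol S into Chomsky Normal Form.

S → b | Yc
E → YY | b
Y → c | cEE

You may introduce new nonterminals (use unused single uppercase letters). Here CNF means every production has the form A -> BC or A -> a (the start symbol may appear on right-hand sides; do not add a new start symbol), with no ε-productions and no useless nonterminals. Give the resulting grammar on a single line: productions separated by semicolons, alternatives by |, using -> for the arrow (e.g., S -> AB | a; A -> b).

S -> b | YA; A -> c; B -> EE; E -> b | YY; Y -> c | AB

No ε-productions.
No unit productions to eliminate.
TERM: introduce A -> c and substitute in every rule of length ≥2.
BIN: Y -> AEE becomes Y -> AB, B -> EE.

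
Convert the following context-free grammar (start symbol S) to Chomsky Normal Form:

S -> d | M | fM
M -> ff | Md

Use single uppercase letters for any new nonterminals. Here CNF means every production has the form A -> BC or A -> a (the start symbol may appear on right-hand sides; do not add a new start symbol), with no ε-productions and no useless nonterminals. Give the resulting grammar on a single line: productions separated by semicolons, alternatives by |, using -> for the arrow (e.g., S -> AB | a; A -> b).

No ε-productions.
After unit-elimination: S -> d | Md | fM | ff; M -> Md | ff.
TERM: introduce A -> d, B -> f and substitute in every rule of length ≥2.

S -> d | BB | BM | MA; A -> d; B -> f; M -> BB | MA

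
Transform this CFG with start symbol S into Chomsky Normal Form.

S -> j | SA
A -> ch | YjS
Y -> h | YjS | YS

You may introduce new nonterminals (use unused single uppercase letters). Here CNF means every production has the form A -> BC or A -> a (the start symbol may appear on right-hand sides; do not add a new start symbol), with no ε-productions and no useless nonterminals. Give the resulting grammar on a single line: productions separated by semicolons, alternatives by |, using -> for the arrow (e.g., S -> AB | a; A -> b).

S -> j | SA; A -> CD | YE; B -> j; C -> c; D -> h; E -> BS; F -> BS; Y -> h | YF | YS

No ε-productions.
No unit productions to eliminate.
TERM: introduce C -> c, D -> h, B -> j and substitute in every rule of length ≥2.
BIN: A -> YBS becomes A -> YE, E -> BS; Y -> YBS becomes Y -> YF, F -> BS.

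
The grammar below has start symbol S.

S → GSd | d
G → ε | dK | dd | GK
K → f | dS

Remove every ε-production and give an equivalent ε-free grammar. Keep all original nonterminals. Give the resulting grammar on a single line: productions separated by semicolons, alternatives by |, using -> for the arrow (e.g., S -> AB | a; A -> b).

S -> d | Sd | GSd; G -> K | GK | dK | dd; K -> f | dS

Nullable set: {G}.
S -> GSd: G nullable, giving GSd | Sd.
Drop G -> ε.
G -> GK: G nullable, giving GK | K.
Unchanged (no nullable symbols): S -> d; G -> dK; G -> dd; K -> dS; K -> f.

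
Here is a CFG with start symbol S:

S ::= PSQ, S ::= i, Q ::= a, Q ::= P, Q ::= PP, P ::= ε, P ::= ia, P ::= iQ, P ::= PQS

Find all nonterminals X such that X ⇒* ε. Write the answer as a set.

Directly nullable (have an ε-rule): {P}.
Q is nullable via Q -> P (every symbol on the right is already known nullable).
Not nullable: S — each has a terminal in every rule's right-hand side or depends on a non-nullable symbol.

{P, Q}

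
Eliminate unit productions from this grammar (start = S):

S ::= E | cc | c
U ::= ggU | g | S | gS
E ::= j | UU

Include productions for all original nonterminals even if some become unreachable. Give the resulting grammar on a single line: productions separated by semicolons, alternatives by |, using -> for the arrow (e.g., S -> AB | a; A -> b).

Unit productions: S->E, U->S.
Unit pairs (A ⇒* B via units): (S,E), (U,E), (U,S).
S: inherits non-unit rules of {E, S} → UU | c | cc | j.
E: inherits non-unit rules of {E} → UU | j.
U: inherits non-unit rules of {E, S, U} → UU | c | cc | g | gS | ggU | j.

S -> c | j | UU | cc; E -> j | UU; U -> c | g | j | UU | cc | gS | ggU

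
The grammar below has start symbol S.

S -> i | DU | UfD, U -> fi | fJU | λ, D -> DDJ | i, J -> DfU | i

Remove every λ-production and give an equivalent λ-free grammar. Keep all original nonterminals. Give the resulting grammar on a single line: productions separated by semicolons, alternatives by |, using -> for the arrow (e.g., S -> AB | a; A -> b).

Nullable set: {U}.
S -> DU: U nullable, giving D | DU.
S -> UfD: U nullable, giving UfD | fD.
J -> DfU: U nullable, giving Df | DfU.
Drop U -> λ.
U -> fJU: U nullable, giving fJ | fJU.
Unchanged (no nullable symbols): S -> i; D -> DDJ; D -> i; J -> i; U -> fi.

S -> D | i | DU | fD | UfD; D -> i | DDJ; J -> i | Df | DfU; U -> fJ | fi | fJU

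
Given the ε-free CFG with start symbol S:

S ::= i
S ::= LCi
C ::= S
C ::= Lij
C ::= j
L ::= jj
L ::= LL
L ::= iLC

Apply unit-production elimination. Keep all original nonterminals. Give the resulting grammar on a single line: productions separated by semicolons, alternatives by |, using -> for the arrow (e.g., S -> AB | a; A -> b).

S -> i | LCi; C -> i | j | LCi | Lij; L -> LL | jj | iLC

Unit productions: C->S.
Unit pairs (A ⇒* B via units): (C,S).
S: inherits non-unit rules of {S} → LCi | i.
C: inherits non-unit rules of {C, S} → LCi | Lij | i | j.
L: inherits non-unit rules of {L} → LL | iLC | jj.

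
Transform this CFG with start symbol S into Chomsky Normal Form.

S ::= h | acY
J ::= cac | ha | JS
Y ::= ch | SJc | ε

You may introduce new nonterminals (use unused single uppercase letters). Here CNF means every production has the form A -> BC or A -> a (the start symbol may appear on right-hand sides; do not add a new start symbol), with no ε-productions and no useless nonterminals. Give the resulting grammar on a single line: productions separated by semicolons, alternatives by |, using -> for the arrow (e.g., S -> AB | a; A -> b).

Nullable: {Y}; after ε-elimination: S -> h | ac | acY; J -> JS | ha | cac; Y -> ch | SJc.
No unit productions to eliminate.
TERM: introduce B -> a, A -> c, C -> h and substitute in every rule of length ≥2.
BIN: J -> ABA becomes J -> AD, D -> BA; S -> BAY becomes S -> BE, E -> AY; Y -> SJA becomes Y -> SF, F -> JA.

S -> h | BA | BE; A -> c; B -> a; C -> h; D -> BA; E -> AY; F -> JA; J -> AD | CB | JS; Y -> AC | SF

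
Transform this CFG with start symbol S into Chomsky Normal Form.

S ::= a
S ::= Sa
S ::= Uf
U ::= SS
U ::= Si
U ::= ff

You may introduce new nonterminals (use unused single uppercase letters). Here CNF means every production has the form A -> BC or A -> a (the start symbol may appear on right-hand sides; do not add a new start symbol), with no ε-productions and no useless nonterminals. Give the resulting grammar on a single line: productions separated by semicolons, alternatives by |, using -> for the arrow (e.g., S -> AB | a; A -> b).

No ε-productions.
No unit productions to eliminate.
TERM: introduce A -> a, B -> f, C -> i and substitute in every rule of length ≥2.

S -> a | SA | UB; A -> a; B -> f; C -> i; U -> BB | SC | SS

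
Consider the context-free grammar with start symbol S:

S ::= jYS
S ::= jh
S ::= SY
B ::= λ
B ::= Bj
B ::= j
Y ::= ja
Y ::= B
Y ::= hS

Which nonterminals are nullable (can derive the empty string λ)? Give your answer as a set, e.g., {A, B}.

{B, Y}

Directly nullable (have an ε-rule): {B}.
Y is nullable via Y -> B (every symbol on the right is already known nullable).
Not nullable: S — each has a terminal in every rule's right-hand side or depends on a non-nullable symbol.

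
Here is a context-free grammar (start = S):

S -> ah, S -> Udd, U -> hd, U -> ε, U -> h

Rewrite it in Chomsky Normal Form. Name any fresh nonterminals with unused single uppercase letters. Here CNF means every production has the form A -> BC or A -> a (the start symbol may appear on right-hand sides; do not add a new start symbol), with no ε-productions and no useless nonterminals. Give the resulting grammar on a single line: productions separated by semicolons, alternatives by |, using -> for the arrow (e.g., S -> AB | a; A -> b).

Nullable: {U}; after ε-elimination: S -> ah | dd | Udd; U -> h | hd.
No unit productions to eliminate.
TERM: introduce B -> a, A -> d, C -> h and substitute in every rule of length ≥2.
BIN: S -> UAA becomes S -> UD, D -> AA.

S -> AA | BC | UD; A -> d; B -> a; C -> h; D -> AA; U -> h | CA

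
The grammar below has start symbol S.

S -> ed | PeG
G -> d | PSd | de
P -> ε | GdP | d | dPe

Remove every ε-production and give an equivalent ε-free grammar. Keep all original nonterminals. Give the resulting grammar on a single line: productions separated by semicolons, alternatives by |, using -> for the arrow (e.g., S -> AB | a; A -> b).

Nullable set: {P}.
S -> PeG: P nullable, giving PeG | eG.
G -> PSd: P nullable, giving PSd | Sd.
Drop P -> ε.
P -> GdP: P nullable, giving Gd | GdP.
P -> dPe: P nullable, giving dPe | de.
Unchanged (no nullable symbols): S -> ed; G -> d; G -> de; P -> d.

S -> eG | ed | PeG; G -> d | Sd | de | PSd; P -> d | Gd | de | GdP | dPe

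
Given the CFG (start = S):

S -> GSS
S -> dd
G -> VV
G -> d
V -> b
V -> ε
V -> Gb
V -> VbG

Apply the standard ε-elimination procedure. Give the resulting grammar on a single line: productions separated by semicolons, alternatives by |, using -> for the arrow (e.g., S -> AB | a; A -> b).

S -> SS | dd | GSS; G -> V | d | VV; V -> b | Gb | Vb | bG | VbG

Nullable set: {G, V}.
S -> GSS: G nullable, giving GSS | SS.
G -> VV: V, V nullable, giving V | VV.
Drop V -> ε.
V -> Gb: G nullable, giving Gb | b.
V -> VbG: V, G nullable, giving Vb | VbG | b | bG.
Unchanged (no nullable symbols): S -> dd; G -> d; V -> b.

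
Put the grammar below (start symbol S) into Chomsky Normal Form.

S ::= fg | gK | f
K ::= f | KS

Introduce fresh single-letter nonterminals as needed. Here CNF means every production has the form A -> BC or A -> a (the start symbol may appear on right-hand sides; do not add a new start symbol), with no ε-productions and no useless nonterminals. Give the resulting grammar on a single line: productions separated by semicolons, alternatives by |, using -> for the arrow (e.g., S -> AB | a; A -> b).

No ε-productions.
No unit productions to eliminate.
TERM: introduce A -> f, B -> g and substitute in every rule of length ≥2.

S -> f | AB | BK; A -> f; B -> g; K -> f | KS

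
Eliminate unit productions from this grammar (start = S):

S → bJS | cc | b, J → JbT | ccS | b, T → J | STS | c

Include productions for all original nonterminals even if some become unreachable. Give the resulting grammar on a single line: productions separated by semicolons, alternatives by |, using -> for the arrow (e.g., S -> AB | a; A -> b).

Unit productions: T->J.
Unit pairs (A ⇒* B via units): (T,J).
S: inherits non-unit rules of {S} → b | bJS | cc.
J: inherits non-unit rules of {J} → JbT | b | ccS.
T: inherits non-unit rules of {J, T} → JbT | STS | b | c | ccS.

S -> b | cc | bJS; J -> b | JbT | ccS; T -> b | c | JbT | STS | ccS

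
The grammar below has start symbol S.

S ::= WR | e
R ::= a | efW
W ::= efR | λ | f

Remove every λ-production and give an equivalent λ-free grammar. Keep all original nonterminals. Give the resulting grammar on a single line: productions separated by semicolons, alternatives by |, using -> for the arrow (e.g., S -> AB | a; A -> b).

Nullable set: {W}.
S -> WR: W nullable, giving R | WR.
R -> efW: W nullable, giving ef | efW.
Drop W -> λ.
Unchanged (no nullable symbols): S -> e; R -> a; W -> efR; W -> f.

S -> R | e | WR; R -> a | ef | efW; W -> f | efR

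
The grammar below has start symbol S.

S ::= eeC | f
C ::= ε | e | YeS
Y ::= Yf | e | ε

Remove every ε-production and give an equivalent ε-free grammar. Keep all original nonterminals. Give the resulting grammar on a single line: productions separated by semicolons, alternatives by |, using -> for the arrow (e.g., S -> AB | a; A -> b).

S -> f | ee | eeC; C -> e | eS | YeS; Y -> e | f | Yf

Nullable set: {C, Y}.
S -> eeC: C nullable, giving ee | eeC.
Drop C -> ε.
C -> YeS: Y nullable, giving YeS | eS.
Drop Y -> ε.
Y -> Yf: Y nullable, giving Yf | f.
Unchanged (no nullable symbols): S -> f; C -> e; Y -> e.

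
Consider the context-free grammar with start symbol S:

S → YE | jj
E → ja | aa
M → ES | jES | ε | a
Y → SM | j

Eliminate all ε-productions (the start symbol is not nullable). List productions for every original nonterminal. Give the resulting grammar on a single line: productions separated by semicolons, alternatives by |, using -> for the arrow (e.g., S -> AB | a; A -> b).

S -> YE | jj; E -> aa | ja; M -> a | ES | jES; Y -> S | j | SM

Nullable set: {M}.
Drop M -> ε.
Y -> SM: M nullable, giving S | SM.
Unchanged (no nullable symbols): S -> YE; S -> jj; E -> aa; E -> ja; M -> ES; M -> a; M -> jES; Y -> j.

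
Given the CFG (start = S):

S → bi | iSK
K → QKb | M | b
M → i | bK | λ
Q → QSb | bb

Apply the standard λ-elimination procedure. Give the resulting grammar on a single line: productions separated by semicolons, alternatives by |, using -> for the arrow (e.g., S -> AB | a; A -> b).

S -> bi | iS | iSK; K -> M | b | Qb | QKb; M -> b | i | bK; Q -> bb | QSb

Nullable set: {K, M}.
S -> iSK: K nullable, giving iS | iSK.
K -> M: M nullable, giving M.
K -> QKb: K nullable, giving QKb | Qb.
Drop M -> λ.
M -> bK: K nullable, giving b | bK.
Unchanged (no nullable symbols): S -> bi; K -> b; M -> i; Q -> QSb; Q -> bb.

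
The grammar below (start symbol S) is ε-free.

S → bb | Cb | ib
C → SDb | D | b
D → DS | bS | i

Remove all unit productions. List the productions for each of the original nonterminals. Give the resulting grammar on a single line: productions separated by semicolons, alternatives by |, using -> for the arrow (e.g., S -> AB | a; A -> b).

Unit productions: C->D.
Unit pairs (A ⇒* B via units): (C,D).
S: inherits non-unit rules of {S} → Cb | bb | ib.
C: inherits non-unit rules of {C, D} → DS | SDb | b | bS | i.
D: inherits non-unit rules of {D} → DS | bS | i.

S -> Cb | bb | ib; C -> b | i | DS | bS | SDb; D -> i | DS | bS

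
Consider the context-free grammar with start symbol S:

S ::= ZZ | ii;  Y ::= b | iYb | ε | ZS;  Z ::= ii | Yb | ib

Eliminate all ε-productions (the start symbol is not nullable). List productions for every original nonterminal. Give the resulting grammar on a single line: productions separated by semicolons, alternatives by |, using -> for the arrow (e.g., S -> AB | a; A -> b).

S -> ZZ | ii; Y -> b | ZS | ib | iYb; Z -> b | Yb | ib | ii

Nullable set: {Y}.
Drop Y -> ε.
Y -> iYb: Y nullable, giving iYb | ib.
Z -> Yb: Y nullable, giving Yb | b.
Unchanged (no nullable symbols): S -> ZZ; S -> ii; Y -> ZS; Y -> b; Z -> ib; Z -> ii.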